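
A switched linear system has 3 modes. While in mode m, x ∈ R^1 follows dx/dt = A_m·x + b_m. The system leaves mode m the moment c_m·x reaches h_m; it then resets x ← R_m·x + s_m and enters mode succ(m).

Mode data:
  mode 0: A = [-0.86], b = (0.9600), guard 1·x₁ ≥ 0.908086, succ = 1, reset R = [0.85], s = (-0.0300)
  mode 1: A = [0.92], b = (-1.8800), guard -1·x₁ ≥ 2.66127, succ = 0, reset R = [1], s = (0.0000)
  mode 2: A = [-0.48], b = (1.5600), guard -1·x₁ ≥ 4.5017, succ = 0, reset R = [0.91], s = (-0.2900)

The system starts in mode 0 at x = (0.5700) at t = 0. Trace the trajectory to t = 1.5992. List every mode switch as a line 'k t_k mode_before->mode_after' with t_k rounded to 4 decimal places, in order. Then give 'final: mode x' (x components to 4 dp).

1 1.1217 0->1
final: 1 0.0239

Mode 0: guard c·x = 0.9081 hit at Δt = 1.1217 (t = 1.1217), x⁻ = (0.9081) → reset → x⁺ = (0.7419), jump to mode 1
Mode 1: flow for 0.4775 to horizon, guard not reached → x = (0.0239)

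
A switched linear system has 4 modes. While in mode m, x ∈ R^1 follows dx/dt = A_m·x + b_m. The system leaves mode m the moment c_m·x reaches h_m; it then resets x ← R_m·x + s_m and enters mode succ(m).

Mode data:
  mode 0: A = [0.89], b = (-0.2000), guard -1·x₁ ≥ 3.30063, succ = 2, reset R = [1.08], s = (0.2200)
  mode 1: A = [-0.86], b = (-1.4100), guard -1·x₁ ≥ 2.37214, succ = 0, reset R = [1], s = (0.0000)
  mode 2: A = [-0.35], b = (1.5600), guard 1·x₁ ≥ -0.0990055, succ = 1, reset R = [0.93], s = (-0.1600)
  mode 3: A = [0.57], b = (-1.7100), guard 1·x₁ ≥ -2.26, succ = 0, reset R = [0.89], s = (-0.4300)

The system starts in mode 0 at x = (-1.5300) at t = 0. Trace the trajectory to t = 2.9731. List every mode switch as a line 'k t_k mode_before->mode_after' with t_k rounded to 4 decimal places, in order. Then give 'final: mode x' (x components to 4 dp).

Mode 0: guard c·x = 3.3006 hit at Δt = 0.7839 (t = 0.7839), x⁻ = (-3.3006) → reset → x⁺ = (-3.3447), jump to mode 2
Mode 2: guard c·x = -0.0990 hit at Δt = 1.5368 (t = 2.3207), x⁻ = (-0.0990) → reset → x⁺ = (-0.2521), jump to mode 1
Mode 1: flow for 0.6524 to horizon, guard not reached → x = (-0.8478)

1 0.7839 0->2
2 2.3207 2->1
final: 1 -0.8478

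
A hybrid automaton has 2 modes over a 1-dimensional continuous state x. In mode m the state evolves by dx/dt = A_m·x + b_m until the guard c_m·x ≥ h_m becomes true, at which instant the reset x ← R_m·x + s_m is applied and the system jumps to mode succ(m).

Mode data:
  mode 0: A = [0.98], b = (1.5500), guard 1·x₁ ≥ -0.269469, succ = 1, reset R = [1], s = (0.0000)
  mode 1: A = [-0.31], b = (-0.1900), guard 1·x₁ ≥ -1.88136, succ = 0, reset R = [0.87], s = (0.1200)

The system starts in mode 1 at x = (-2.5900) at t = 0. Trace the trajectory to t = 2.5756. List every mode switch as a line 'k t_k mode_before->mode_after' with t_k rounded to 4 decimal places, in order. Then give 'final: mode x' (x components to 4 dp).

1 1.4317 1->0
final: 0 -1.3827

Mode 1: guard c·x = -1.8814 hit at Δt = 1.4317 (t = 1.4317), x⁻ = (-1.8814) → reset → x⁺ = (-1.5168), jump to mode 0
Mode 0: flow for 1.1439 to horizon, guard not reached → x = (-1.3827)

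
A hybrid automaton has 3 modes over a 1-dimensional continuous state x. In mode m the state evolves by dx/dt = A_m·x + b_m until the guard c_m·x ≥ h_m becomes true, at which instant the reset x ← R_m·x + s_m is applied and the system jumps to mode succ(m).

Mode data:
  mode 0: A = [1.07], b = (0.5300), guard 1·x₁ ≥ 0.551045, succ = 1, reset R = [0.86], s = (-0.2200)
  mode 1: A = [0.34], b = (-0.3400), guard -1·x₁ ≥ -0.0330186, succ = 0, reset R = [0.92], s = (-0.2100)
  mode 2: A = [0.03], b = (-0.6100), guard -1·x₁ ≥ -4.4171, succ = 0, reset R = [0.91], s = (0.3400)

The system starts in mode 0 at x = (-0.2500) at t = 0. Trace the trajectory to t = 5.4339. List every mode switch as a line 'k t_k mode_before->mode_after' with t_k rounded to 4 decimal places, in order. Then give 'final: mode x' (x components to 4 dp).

Mode 0: guard c·x = 0.5510 hit at Δt = 1.3556 (t = 1.3556), x⁻ = (0.5510) → reset → x⁺ = (0.2539), jump to mode 1
Mode 1: guard c·x = -0.0330 hit at Δt = 0.7627 (t = 2.1183), x⁻ = (0.0330) → reset → x⁺ = (-0.1796), jump to mode 0
Mode 0: guard c·x = 0.5510 hit at Δt = 1.1199 (t = 3.2382), x⁻ = (0.5510) → reset → x⁺ = (0.2539), jump to mode 1
Mode 1: guard c·x = -0.0330 hit at Δt = 0.7627 (t = 4.0009), x⁻ = (0.0330) → reset → x⁺ = (-0.1796), jump to mode 0
Mode 0: guard c·x = 0.5510 hit at Δt = 1.1199 (t = 5.1208), x⁻ = (0.5510) → reset → x⁺ = (0.2539), jump to mode 1
Mode 1: flow for 0.3131 to horizon, guard not reached → x = (0.1701)

1 1.3556 0->1
2 2.1183 1->0
3 3.2382 0->1
4 4.0009 1->0
5 5.1208 0->1
final: 1 0.1701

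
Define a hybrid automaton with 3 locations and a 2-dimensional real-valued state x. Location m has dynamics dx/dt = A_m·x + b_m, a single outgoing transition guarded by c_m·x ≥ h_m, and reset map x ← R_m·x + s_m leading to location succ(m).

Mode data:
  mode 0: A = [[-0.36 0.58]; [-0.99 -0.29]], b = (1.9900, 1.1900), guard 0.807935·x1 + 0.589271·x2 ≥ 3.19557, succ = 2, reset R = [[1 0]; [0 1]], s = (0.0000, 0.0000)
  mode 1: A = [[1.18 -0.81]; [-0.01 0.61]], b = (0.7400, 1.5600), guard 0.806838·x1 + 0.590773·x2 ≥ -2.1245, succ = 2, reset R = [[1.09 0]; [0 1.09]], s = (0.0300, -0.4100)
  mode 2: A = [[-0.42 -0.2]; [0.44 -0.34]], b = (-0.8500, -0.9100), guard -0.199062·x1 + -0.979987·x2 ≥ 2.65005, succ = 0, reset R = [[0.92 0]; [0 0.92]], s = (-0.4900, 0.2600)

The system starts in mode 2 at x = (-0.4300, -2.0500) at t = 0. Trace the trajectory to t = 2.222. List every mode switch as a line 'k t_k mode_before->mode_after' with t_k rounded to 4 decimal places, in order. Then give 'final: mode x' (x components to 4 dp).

Mode 2: guard c·x = 2.6500 hit at Δt = 1.4256 (t = 1.4256), x⁻ = (-0.6444, -2.5733) → reset → x⁺ = (-1.0828, -2.1074), jump to mode 0
Mode 0: flow for 0.7964 to horizon, guard not reached → x = (0.1063, -0.4751)

1 1.4256 2->0
final: 0 0.1063 -0.4751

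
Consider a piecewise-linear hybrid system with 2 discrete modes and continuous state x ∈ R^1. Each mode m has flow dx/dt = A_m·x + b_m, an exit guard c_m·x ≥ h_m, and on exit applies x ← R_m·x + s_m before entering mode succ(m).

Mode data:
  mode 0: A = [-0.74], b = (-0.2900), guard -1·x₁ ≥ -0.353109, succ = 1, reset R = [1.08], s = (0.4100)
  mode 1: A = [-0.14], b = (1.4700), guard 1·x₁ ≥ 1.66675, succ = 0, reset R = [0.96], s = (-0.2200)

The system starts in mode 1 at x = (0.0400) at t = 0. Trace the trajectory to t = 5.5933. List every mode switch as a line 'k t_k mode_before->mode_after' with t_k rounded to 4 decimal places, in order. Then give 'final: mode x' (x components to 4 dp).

Mode 1: guard c·x = 1.6667 hit at Δt = 1.2074 (t = 1.2074), x⁻ = (1.6667) → reset → x⁺ = (1.3801), jump to mode 0
Mode 0: guard c·x = -0.3531 hit at Δt = 1.1709 (t = 2.3783), x⁻ = (0.3531) → reset → x⁺ = (0.7914), jump to mode 1
Mode 1: guard c·x = 1.6667 hit at Δt = 0.6750 (t = 3.0532), x⁻ = (1.6667) → reset → x⁺ = (1.3801), jump to mode 0
Mode 0: guard c·x = -0.3531 hit at Δt = 1.1709 (t = 4.2241), x⁻ = (0.3531) → reset → x⁺ = (0.7914), jump to mode 1
Mode 1: guard c·x = 1.6667 hit at Δt = 0.6750 (t = 4.8991), x⁻ = (1.6667) → reset → x⁺ = (1.3801), jump to mode 0
Mode 0: flow for 0.6942 to horizon, guard not reached → x = (0.6682)

1 1.2074 1->0
2 2.3783 0->1
3 3.0532 1->0
4 4.2241 0->1
5 4.8991 1->0
final: 0 0.6682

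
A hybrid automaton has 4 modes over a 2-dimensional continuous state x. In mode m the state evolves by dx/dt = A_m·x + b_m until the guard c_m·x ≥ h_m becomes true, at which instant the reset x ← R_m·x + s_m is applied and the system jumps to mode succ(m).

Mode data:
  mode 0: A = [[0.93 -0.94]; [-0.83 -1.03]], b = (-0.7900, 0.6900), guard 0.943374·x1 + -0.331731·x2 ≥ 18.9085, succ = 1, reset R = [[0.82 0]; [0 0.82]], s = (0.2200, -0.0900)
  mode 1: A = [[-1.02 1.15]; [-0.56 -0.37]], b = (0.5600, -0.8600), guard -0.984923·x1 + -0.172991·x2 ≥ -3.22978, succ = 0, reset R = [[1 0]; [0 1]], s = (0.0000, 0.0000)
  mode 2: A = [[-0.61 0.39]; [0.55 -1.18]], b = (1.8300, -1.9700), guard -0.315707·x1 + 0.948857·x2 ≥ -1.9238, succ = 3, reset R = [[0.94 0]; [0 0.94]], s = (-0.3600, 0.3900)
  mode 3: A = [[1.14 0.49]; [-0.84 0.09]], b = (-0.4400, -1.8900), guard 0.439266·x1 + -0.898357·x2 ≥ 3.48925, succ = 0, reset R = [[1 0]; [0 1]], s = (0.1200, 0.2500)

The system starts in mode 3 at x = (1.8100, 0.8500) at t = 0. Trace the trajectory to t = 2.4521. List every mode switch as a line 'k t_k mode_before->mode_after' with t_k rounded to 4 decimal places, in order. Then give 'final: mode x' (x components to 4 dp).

1 0.7338 3->0
2 2.0807 0->1
final: 1 8.0792 -7.0549

Mode 3: guard c·x = 3.4893 hit at Δt = 0.7338 (t = 0.7338), x⁻ = (3.4716, -2.1865) → reset → x⁺ = (3.5916, -1.9365), jump to mode 0
Mode 0: guard c·x = 18.9085 hit at Δt = 1.3469 (t = 2.0807), x⁻ = (17.8319, -6.2892) → reset → x⁺ = (14.8422, -5.2472), jump to mode 1
Mode 1: flow for 0.3714 to horizon, guard not reached → x = (8.0792, -7.0549)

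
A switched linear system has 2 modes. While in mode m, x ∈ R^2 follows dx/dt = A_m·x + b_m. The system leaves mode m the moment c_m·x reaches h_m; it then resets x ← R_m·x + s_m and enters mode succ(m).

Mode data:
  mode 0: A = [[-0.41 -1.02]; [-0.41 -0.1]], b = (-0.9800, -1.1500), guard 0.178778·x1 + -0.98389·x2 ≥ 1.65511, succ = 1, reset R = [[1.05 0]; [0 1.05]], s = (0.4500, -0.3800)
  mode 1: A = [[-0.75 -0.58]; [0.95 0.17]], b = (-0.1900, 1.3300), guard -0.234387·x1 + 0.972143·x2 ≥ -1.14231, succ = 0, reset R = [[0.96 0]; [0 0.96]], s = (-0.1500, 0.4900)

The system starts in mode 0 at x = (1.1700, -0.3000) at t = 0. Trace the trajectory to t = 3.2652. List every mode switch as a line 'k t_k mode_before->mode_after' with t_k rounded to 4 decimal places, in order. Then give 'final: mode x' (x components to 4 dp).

Mode 0: guard c·x = 1.6551 hit at Δt = 0.8642 (t = 0.8642), x⁻ = (0.8281, -1.5317) → reset → x⁺ = (1.3196, -1.9883), jump to mode 1
Mode 1: guard c·x = -1.1423 hit at Δt = 0.4789 (t = 1.3431), x⁻ = (1.1738, -0.8920) → reset → x⁺ = (0.9768, -0.3664), jump to mode 0
Mode 0: guard c·x = 1.6551 hit at Δt = 0.8702 (t = 2.2133), x⁻ = (0.7202, -1.5513) → reset → x⁺ = (1.2062, -2.0089), jump to mode 1
Mode 1: guard c·x = -1.1423 hit at Δt = 0.4999 (t = 2.7132), x⁻ = (1.0954, -0.9109) → reset → x⁺ = (0.9016, -0.3845), jump to mode 0
Mode 0: flow for 0.5520 to horizon, guard not reached → x = (0.6306, -1.1409)

1 0.8642 0->1
2 1.3431 1->0
3 2.2133 0->1
4 2.7132 1->0
final: 0 0.6306 -1.1409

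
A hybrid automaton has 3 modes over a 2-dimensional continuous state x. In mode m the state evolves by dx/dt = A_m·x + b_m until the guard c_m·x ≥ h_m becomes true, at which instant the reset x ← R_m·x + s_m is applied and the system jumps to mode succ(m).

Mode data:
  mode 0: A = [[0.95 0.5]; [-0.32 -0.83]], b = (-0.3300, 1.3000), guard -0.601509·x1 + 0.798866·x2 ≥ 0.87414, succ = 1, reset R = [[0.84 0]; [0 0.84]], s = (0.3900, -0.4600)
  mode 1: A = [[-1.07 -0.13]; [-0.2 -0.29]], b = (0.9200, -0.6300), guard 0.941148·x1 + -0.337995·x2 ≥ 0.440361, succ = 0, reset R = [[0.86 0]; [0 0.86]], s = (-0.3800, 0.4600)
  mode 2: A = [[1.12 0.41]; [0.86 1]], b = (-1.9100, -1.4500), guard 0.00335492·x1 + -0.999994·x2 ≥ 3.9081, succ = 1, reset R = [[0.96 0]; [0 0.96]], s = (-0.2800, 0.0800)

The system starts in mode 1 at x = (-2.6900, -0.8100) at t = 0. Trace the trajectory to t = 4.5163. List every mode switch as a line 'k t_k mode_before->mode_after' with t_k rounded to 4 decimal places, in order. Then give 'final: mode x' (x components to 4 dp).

1 1.3333 1->0
2 1.9624 0->1
3 2.6350 1->0
4 3.3972 0->1
5 3.9251 1->0
final: 0 -0.0667 0.8250

Mode 1: guard c·x = 0.4404 hit at Δt = 1.3333 (t = 1.3333), x⁻ = (0.0914, -1.0484) → reset → x⁺ = (-0.3014, -0.4416), jump to mode 0
Mode 0: guard c·x = 0.8741 hit at Δt = 0.6291 (t = 1.9624), x⁻ = (-0.8327, 0.4672) → reset → x⁺ = (-0.3095, -0.0675), jump to mode 1
Mode 1: guard c·x = 0.4404 hit at Δt = 0.6726 (t = 2.6350), x⁻ = (0.3078, -0.4458) → reset → x⁺ = (-0.1153, 0.0766), jump to mode 0
Mode 0: guard c·x = 0.8741 hit at Δt = 0.7622 (t = 3.3972), x⁻ = (-0.3616, 0.8220) → reset → x⁺ = (0.0863, 0.2304), jump to mode 1
Mode 1: guard c·x = 0.4404 hit at Δt = 0.5279 (t = 3.9251), x⁻ = (0.4187, -0.1371) → reset → x⁺ = (-0.0200, 0.3421), jump to mode 0
Mode 0: flow for 0.5912 to horizon, guard not reached → x = (-0.0667, 0.8250)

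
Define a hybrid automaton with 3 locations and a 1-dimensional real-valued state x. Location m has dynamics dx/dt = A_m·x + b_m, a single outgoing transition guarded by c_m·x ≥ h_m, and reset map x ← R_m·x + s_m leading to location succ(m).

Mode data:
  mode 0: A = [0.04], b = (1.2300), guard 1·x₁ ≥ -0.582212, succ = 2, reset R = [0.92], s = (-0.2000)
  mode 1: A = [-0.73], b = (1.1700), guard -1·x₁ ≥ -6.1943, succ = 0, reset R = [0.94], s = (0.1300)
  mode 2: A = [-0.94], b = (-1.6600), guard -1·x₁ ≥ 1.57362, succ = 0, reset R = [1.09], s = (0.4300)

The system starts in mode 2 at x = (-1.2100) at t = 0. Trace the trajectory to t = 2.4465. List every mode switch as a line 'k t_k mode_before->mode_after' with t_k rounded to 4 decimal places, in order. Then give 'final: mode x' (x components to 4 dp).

Mode 2: guard c·x = 1.5736 hit at Δt = 1.1292 (t = 1.1292), x⁻ = (-1.5736) → reset → x⁺ = (-1.2852), jump to mode 0
Mode 0: guard c·x = -0.5822 hit at Δt = 0.5895 (t = 1.7187), x⁻ = (-0.5822) → reset → x⁺ = (-0.7356), jump to mode 2
Mode 2: flow for 0.7278 to horizon, guard not reached → x = (-1.2461)

1 1.1292 2->0
2 1.7187 0->2
final: 2 -1.2461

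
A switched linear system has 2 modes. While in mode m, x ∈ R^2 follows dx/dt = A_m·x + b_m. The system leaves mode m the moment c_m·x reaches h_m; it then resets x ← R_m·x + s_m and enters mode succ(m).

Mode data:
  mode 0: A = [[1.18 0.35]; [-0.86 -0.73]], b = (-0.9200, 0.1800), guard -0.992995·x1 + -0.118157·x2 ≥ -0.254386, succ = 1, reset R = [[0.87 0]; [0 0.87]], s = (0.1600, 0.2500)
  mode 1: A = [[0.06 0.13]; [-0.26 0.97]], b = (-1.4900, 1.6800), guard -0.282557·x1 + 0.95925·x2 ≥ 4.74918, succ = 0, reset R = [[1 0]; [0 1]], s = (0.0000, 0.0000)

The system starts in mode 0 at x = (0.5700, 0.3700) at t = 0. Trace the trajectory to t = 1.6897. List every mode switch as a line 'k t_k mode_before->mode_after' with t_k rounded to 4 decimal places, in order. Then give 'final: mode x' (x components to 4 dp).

Mode 0: guard c·x = -0.2544 hit at Δt = 0.9669 (t = 0.9669), x⁻ = (0.2501, 0.0509) → reset → x⁺ = (0.3776, 0.2942), jump to mode 1
Mode 1: flow for 0.7228 to horizon, guard not reached → x = (-0.5921, 2.3701)

1 0.9669 0->1
final: 1 -0.5921 2.3701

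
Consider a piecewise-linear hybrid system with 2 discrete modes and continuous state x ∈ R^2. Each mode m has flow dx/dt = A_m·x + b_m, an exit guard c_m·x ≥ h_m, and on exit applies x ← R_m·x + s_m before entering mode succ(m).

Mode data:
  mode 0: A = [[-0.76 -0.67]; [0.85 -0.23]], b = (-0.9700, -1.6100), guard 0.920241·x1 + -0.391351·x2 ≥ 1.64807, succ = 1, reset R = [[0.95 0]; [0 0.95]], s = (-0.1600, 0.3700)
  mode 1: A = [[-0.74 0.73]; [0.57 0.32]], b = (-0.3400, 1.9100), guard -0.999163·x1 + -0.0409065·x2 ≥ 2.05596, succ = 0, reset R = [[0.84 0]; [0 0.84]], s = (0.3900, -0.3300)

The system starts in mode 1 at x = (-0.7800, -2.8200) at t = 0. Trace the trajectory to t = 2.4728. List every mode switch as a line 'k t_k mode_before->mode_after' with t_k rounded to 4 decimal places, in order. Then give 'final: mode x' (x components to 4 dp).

Mode 1: guard c·x = 2.0560 hit at Δt = 0.9680 (t = 0.9680), x⁻ = (-1.9515, -2.5936) → reset → x⁺ = (-1.2493, -2.5086), jump to mode 0
Mode 0: guard c·x = 1.6481 hit at Δt = 0.9333 (t = 1.9013), x⁻ = (0.2134, -3.7094) → reset → x⁺ = (0.0427, -3.1539), jump to mode 1
Mode 1: flow for 0.5715 to horizon, guard not reached → x = (-1.1294, -2.7960)

1 0.9680 1->0
2 1.9013 0->1
final: 1 -1.1294 -2.7960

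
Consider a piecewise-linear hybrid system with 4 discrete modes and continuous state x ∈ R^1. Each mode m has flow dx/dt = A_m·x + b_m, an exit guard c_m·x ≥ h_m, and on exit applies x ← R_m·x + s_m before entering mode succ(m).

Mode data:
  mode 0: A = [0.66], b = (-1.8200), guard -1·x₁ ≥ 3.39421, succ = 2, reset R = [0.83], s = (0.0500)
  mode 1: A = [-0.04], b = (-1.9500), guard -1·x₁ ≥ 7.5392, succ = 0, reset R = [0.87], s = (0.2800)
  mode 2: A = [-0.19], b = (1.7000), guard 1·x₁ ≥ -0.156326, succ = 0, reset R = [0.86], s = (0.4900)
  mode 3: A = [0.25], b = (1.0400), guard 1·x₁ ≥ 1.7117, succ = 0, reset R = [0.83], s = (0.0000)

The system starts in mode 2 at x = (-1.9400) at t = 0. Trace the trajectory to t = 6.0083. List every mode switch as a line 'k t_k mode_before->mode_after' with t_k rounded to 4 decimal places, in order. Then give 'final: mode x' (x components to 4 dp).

1 0.9417 2->0
2 2.3666 0->2
3 3.6937 2->0
4 5.1186 0->2
final: 2 -0.9453

Mode 2: guard c·x = -0.1563 hit at Δt = 0.9417 (t = 0.9417), x⁻ = (-0.1563) → reset → x⁺ = (0.3556), jump to mode 0
Mode 0: guard c·x = 3.3942 hit at Δt = 1.4249 (t = 2.3666), x⁻ = (-3.3942) → reset → x⁺ = (-2.7672), jump to mode 2
Mode 2: guard c·x = -0.1563 hit at Δt = 1.3271 (t = 3.6937), x⁻ = (-0.1563) → reset → x⁺ = (0.3556), jump to mode 0
Mode 0: guard c·x = 3.3942 hit at Δt = 1.4249 (t = 5.1186), x⁻ = (-3.3942) → reset → x⁺ = (-2.7672), jump to mode 2
Mode 2: flow for 0.8897 to horizon, guard not reached → x = (-0.9453)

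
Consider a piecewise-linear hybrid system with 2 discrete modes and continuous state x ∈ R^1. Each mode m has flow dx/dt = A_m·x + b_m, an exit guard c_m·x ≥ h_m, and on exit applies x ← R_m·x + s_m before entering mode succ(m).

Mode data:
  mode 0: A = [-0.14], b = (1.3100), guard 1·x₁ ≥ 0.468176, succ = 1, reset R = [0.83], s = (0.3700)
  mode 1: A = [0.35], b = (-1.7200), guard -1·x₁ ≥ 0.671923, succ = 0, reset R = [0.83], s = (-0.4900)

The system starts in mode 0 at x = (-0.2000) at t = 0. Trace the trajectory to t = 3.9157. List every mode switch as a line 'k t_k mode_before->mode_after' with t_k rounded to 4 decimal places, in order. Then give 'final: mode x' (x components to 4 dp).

1 0.5177 0->1
2 1.3629 1->0
3 2.4876 0->1
4 3.3328 1->0
final: 0 -0.2323

Mode 0: guard c·x = 0.4682 hit at Δt = 0.5177 (t = 0.5177), x⁻ = (0.4682) → reset → x⁺ = (0.7586), jump to mode 1
Mode 1: guard c·x = 0.6719 hit at Δt = 0.8452 (t = 1.3629), x⁻ = (-0.6719) → reset → x⁺ = (-1.0477), jump to mode 0
Mode 0: guard c·x = 0.4682 hit at Δt = 1.1247 (t = 2.4876), x⁻ = (0.4682) → reset → x⁺ = (0.7586), jump to mode 1
Mode 1: guard c·x = 0.6719 hit at Δt = 0.8452 (t = 3.3328), x⁻ = (-0.6719) → reset → x⁺ = (-1.0477), jump to mode 0
Mode 0: flow for 0.5829 to horizon, guard not reached → x = (-0.2323)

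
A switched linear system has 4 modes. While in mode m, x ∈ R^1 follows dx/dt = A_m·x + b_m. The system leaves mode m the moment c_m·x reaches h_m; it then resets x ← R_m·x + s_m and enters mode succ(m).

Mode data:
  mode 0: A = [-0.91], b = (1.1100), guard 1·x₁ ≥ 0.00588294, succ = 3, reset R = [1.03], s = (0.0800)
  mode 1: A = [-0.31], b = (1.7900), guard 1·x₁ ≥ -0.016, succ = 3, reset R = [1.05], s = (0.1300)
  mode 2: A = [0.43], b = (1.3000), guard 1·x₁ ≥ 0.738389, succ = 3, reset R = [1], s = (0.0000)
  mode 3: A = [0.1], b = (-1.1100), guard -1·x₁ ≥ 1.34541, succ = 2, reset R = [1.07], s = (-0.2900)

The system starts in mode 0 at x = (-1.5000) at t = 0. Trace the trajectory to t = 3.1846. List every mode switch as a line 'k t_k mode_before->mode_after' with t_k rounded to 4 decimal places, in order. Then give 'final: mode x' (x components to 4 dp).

Mode 0: guard c·x = 0.0059 hit at Δt = 0.8865 (t = 0.8865), x⁻ = (0.0059) → reset → x⁺ = (0.0861), jump to mode 3
Mode 3: guard c·x = 1.3454 hit at Δt = 1.2219 (t = 2.1084), x⁻ = (-1.3454) → reset → x⁺ = (-1.7296), jump to mode 2
Mode 2: flow for 1.0762 to horizon, guard not reached → x = (-0.9683)

1 0.8865 0->3
2 2.1084 3->2
final: 2 -0.9683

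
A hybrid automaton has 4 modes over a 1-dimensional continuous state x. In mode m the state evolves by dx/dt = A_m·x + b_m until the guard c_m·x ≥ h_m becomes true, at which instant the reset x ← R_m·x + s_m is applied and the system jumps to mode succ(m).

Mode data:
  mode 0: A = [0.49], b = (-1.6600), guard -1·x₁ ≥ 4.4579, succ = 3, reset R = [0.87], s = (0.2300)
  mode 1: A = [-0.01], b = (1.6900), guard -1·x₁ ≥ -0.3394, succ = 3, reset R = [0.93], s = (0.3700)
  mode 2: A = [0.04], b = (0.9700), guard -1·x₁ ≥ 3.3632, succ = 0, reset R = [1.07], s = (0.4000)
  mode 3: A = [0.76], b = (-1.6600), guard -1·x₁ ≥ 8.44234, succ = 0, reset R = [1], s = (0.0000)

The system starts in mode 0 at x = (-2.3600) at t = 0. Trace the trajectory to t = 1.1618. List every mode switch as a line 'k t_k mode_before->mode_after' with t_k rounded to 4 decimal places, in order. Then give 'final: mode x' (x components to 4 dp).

Mode 0: guard c·x = 4.4579 hit at Δt = 0.6350 (t = 0.6350), x⁻ = (-4.4579) → reset → x⁺ = (-3.6484), jump to mode 3
Mode 3: flow for 0.5268 to horizon, guard not reached → x = (-6.5202)

1 0.6350 0->3
final: 3 -6.5202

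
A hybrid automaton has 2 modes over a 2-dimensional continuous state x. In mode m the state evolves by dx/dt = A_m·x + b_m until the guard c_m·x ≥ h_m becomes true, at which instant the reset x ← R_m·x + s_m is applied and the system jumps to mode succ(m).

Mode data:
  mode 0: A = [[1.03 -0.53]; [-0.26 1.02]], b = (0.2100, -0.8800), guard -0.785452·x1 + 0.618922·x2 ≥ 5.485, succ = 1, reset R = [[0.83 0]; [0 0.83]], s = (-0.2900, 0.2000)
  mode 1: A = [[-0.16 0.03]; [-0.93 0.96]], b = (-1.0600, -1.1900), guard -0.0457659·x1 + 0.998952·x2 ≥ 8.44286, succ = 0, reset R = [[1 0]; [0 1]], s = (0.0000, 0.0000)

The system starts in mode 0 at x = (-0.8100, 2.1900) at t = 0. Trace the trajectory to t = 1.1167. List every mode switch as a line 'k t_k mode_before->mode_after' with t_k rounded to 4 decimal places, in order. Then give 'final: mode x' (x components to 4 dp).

1 0.7958 0->1
final: 1 -3.3317 5.9407

Mode 0: guard c·x = 5.4850 hit at Δt = 0.7958 (t = 0.7958), x⁻ = (-3.5133, 4.4035) → reset → x⁺ = (-3.2061, 3.8549), jump to mode 1
Mode 1: flow for 0.3209 to horizon, guard not reached → x = (-3.3317, 5.9407)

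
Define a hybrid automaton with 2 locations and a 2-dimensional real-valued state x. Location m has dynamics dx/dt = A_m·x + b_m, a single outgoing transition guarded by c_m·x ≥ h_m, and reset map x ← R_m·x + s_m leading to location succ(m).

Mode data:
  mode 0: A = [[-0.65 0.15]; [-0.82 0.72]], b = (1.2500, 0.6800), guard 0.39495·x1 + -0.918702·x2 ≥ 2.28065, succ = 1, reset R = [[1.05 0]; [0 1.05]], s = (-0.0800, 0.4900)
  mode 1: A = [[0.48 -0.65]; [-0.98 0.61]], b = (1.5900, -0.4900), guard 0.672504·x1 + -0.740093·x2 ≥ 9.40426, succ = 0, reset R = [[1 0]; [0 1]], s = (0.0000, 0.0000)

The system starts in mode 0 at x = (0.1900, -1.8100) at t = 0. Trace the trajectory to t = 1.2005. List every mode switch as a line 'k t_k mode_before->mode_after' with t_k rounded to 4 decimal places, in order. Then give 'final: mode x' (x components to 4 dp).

Mode 0: guard c·x = 2.2807 hit at Δt = 0.4307 (t = 0.4307), x⁻ = (0.4989, -2.2680) → reset → x⁺ = (0.4438, -1.8914), jump to mode 1
Mode 1: flow for 0.7698 to horizon, guard not reached → x = (4.0212, -5.2865)

1 0.4307 0->1
final: 1 4.0212 -5.2865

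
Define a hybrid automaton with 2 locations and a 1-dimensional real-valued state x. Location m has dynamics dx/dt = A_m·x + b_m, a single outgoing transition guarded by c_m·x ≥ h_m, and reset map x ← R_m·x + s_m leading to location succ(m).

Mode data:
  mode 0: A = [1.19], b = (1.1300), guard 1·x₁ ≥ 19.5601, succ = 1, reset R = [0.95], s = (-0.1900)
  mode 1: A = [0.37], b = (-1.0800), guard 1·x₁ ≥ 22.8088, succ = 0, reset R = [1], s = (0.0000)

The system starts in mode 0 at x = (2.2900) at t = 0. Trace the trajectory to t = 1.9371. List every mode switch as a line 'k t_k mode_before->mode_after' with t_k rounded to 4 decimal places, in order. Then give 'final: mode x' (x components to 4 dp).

Mode 0: guard c·x = 19.5601 hit at Δt = 1.5508 (t = 1.5508), x⁻ = (19.5601) → reset → x⁺ = (18.3921), jump to mode 1
Mode 1: flow for 0.3863 to horizon, guard not reached → x = (20.7695)

1 1.5508 0->1
final: 1 20.7695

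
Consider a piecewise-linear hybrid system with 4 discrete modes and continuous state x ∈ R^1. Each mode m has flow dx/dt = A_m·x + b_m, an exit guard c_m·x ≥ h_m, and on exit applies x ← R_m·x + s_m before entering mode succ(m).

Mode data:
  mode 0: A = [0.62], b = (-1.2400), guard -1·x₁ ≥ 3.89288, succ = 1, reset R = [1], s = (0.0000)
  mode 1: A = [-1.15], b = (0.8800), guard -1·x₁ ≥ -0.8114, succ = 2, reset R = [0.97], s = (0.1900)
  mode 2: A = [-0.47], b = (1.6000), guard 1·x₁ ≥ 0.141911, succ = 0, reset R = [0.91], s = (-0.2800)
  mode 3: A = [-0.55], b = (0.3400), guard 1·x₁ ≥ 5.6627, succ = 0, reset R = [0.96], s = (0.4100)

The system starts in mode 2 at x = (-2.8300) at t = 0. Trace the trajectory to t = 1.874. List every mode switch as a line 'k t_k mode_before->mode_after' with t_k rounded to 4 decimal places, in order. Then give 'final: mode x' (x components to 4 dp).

1 1.3779 2->0
final: 0 -0.9255

Mode 2: guard c·x = 0.1419 hit at Δt = 1.3779 (t = 1.3779), x⁻ = (0.1419) → reset → x⁺ = (-0.1509), jump to mode 0
Mode 0: flow for 0.4961 to horizon, guard not reached → x = (-0.9255)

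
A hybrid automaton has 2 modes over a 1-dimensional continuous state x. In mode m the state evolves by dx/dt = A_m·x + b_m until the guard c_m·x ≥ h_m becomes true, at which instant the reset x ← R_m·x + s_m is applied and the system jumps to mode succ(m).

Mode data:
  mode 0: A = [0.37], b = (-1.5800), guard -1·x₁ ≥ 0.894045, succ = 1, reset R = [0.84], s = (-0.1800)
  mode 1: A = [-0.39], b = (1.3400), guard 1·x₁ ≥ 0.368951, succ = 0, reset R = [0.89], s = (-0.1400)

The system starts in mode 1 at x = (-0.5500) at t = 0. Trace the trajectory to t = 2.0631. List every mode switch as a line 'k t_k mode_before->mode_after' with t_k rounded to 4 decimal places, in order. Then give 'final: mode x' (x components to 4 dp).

1 0.6720 1->0
2 1.3077 0->1
final: 1 0.1833

Mode 1: guard c·x = 0.3690 hit at Δt = 0.6720 (t = 0.6720), x⁻ = (0.3690) → reset → x⁺ = (0.1884), jump to mode 0
Mode 0: guard c·x = 0.8940 hit at Δt = 0.6357 (t = 1.3077), x⁻ = (-0.8940) → reset → x⁺ = (-0.9310), jump to mode 1
Mode 1: flow for 0.7554 to horizon, guard not reached → x = (0.1833)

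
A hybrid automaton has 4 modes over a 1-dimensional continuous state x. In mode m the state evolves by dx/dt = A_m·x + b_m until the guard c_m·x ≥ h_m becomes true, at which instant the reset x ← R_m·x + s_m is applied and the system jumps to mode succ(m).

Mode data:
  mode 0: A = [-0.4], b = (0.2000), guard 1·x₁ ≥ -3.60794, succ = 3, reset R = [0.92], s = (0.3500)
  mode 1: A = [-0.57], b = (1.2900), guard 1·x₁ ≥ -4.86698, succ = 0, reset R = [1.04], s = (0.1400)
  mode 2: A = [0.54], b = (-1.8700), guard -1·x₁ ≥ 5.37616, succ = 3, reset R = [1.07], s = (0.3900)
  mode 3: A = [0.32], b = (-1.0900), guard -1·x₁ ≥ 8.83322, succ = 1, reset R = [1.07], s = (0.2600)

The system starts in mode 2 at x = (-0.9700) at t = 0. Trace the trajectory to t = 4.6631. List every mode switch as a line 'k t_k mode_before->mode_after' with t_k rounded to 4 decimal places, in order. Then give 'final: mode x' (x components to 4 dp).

Mode 2: guard c·x = 5.3762 hit at Δt = 1.2780 (t = 1.2780), x⁻ = (-5.3762) → reset → x⁺ = (-5.3625), jump to mode 3
Mode 3: guard c·x = 8.8332 hit at Δt = 1.0421 (t = 2.3201), x⁻ = (-8.8332) → reset → x⁺ = (-9.1915), jump to mode 1
Mode 1: guard c·x = -4.8670 hit at Δt = 0.8317 (t = 3.1518), x⁻ = (-4.8670) → reset → x⁺ = (-4.9217), jump to mode 0
Mode 0: guard c·x = -3.6079 hit at Δt = 0.6937 (t = 3.8455), x⁻ = (-3.6079) → reset → x⁺ = (-2.9693), jump to mode 3
Mode 3: flow for 0.8176 to horizon, guard not reached → x = (-4.8759)

1 1.2780 2->3
2 2.3201 3->1
3 3.1518 1->0
4 3.8455 0->3
final: 3 -4.8759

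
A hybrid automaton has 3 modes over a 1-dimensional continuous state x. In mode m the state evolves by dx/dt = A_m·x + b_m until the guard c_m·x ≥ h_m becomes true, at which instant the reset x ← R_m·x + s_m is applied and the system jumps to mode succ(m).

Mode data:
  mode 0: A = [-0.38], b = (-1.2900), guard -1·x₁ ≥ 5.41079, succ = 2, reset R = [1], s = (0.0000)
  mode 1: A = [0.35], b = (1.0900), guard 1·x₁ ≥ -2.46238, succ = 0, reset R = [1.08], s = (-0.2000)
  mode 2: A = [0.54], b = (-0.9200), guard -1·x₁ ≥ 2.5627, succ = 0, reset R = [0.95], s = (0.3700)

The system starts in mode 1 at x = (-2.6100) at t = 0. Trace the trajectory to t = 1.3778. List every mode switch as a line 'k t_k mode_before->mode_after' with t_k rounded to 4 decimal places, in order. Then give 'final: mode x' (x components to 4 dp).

1 0.7336 1->0
final: 0 -2.9756

Mode 1: guard c·x = -2.4624 hit at Δt = 0.7336 (t = 0.7336), x⁻ = (-2.4624) → reset → x⁺ = (-2.8594), jump to mode 0
Mode 0: flow for 0.6442 to horizon, guard not reached → x = (-2.9756)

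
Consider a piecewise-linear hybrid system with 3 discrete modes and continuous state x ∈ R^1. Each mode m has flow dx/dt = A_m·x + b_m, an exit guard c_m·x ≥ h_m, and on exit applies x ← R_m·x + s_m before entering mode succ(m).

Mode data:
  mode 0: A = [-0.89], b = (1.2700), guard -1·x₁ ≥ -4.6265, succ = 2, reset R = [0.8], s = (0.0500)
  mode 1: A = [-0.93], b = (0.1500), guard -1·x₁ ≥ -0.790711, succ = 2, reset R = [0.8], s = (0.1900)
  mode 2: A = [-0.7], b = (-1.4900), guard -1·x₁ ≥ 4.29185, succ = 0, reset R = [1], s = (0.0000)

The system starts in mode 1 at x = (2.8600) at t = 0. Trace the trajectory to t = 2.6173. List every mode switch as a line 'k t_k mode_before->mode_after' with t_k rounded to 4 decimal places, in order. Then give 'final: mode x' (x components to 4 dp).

1 1.5653 1->2
final: 2 -0.7155

Mode 1: guard c·x = -0.7907 hit at Δt = 1.5653 (t = 1.5653), x⁻ = (0.7907) → reset → x⁺ = (0.8226), jump to mode 2
Mode 2: flow for 1.0520 to horizon, guard not reached → x = (-0.7155)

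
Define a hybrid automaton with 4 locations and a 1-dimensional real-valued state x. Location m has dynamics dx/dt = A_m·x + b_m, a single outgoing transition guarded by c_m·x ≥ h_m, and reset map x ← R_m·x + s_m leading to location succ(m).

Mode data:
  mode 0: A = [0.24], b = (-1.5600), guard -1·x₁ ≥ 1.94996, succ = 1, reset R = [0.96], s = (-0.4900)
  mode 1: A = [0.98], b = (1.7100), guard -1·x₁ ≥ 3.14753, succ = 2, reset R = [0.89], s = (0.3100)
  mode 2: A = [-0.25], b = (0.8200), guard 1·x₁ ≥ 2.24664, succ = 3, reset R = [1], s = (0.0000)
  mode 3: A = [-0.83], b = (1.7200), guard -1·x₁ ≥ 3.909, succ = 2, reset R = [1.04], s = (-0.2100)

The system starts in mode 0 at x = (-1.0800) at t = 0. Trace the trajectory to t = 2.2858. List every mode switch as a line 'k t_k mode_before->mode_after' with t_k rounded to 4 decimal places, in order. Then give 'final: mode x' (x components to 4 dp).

1 0.4527 0->1
2 1.2906 1->2
final: 2 -1.2201

Mode 0: guard c·x = 1.9500 hit at Δt = 0.4527 (t = 0.4527), x⁻ = (-1.9500) → reset → x⁺ = (-2.3620), jump to mode 1
Mode 1: guard c·x = 3.1475 hit at Δt = 0.8379 (t = 1.2906), x⁻ = (-3.1475) → reset → x⁺ = (-2.4913), jump to mode 2
Mode 2: flow for 0.9952 to horizon, guard not reached → x = (-1.2201)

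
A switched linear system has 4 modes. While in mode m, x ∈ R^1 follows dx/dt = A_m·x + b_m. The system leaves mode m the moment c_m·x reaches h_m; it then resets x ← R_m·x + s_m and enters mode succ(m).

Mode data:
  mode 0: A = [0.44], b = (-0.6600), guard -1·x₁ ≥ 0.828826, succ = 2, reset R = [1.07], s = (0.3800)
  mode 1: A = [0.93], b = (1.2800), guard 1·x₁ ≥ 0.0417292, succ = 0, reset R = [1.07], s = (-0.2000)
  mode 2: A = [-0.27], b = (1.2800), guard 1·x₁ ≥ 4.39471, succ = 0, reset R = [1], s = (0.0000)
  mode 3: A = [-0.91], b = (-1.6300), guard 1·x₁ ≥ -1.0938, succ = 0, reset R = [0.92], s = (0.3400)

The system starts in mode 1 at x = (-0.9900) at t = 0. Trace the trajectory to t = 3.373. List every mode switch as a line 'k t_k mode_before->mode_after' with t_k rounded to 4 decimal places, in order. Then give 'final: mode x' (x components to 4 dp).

1 1.3982 1->0
2 2.1740 0->2
final: 2 0.9444

Mode 1: guard c·x = 0.0417 hit at Δt = 1.3982 (t = 1.3982), x⁻ = (0.0417) → reset → x⁺ = (-0.1553), jump to mode 0
Mode 0: guard c·x = 0.8288 hit at Δt = 0.7758 (t = 2.1740), x⁻ = (-0.8288) → reset → x⁺ = (-0.5068), jump to mode 2
Mode 2: flow for 1.1990 to horizon, guard not reached → x = (0.9444)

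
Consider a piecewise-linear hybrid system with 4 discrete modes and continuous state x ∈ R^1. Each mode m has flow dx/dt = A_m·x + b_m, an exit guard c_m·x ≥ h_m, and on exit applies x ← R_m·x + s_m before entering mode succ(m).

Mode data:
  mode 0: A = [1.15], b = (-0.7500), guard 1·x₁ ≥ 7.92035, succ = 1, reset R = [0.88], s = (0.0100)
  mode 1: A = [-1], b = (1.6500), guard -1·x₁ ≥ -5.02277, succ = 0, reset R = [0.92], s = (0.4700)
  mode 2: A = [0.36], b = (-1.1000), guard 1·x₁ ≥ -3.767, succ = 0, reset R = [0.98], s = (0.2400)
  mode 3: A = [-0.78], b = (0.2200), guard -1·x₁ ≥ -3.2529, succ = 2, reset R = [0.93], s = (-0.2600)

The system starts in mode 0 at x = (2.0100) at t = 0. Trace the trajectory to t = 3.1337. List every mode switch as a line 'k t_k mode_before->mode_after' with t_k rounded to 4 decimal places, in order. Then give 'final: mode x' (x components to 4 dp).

1 1.4588 0->1
2 1.9164 1->0
3 2.3452 0->1
4 2.8028 1->0
final: 0 7.1464

Mode 0: guard c·x = 7.9204 hit at Δt = 1.4588 (t = 1.4588), x⁻ = (7.9204) → reset → x⁺ = (6.9799), jump to mode 1
Mode 1: guard c·x = -5.0228 hit at Δt = 0.4576 (t = 1.9164), x⁻ = (5.0228) → reset → x⁺ = (5.0909), jump to mode 0
Mode 0: guard c·x = 7.9204 hit at Δt = 0.4288 (t = 2.3452), x⁻ = (7.9204) → reset → x⁺ = (6.9799), jump to mode 1
Mode 1: guard c·x = -5.0228 hit at Δt = 0.4576 (t = 2.8028), x⁻ = (5.0228) → reset → x⁺ = (5.0909), jump to mode 0
Mode 0: flow for 0.3309 to horizon, guard not reached → x = (7.1464)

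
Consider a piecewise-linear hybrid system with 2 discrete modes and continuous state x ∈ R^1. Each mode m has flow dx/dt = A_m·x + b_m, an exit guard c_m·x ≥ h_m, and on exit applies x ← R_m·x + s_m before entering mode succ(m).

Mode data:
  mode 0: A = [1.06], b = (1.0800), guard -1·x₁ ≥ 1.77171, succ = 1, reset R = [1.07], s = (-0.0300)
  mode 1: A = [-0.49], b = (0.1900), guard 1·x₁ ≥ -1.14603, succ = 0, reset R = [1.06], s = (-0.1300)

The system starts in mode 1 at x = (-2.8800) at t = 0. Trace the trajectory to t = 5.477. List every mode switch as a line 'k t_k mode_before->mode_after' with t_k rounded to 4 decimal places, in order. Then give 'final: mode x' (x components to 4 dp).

Mode 1: guard c·x = -1.1460 hit at Δt = 1.5436 (t = 1.5436), x⁻ = (-1.1460) → reset → x⁺ = (-1.3448), jump to mode 0
Mode 0: guard c·x = 1.7717 hit at Δt = 0.7898 (t = 2.3334), x⁻ = (-1.7717) → reset → x⁺ = (-1.9257), jump to mode 1
Mode 1: guard c·x = -1.1460 hit at Δt = 0.8388 (t = 3.1722), x⁻ = (-1.1460) → reset → x⁺ = (-1.3448), jump to mode 0
Mode 0: guard c·x = 1.7717 hit at Δt = 0.7898 (t = 3.9620), x⁻ = (-1.7717) → reset → x⁺ = (-1.9257), jump to mode 1
Mode 1: guard c·x = -1.1460 hit at Δt = 0.8388 (t = 4.8008), x⁻ = (-1.1460) → reset → x⁺ = (-1.3448), jump to mode 0
Mode 0: flow for 0.6762 to horizon, guard not reached → x = (-1.6863)

1 1.5436 1->0
2 2.3334 0->1
3 3.1722 1->0
4 3.9620 0->1
5 4.8008 1->0
final: 0 -1.6863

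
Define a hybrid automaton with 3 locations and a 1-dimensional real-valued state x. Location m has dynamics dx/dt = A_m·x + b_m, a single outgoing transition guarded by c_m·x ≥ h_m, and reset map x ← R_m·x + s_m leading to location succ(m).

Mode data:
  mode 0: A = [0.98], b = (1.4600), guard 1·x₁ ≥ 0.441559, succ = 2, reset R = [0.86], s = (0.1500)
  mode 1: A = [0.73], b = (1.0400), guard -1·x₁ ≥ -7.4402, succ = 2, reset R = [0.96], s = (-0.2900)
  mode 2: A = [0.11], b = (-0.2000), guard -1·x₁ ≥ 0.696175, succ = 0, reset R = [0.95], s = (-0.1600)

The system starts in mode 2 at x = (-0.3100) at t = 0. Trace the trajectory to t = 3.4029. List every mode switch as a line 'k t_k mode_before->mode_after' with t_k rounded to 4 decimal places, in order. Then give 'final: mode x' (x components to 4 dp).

Mode 2: guard c·x = 0.6962 hit at Δt = 1.5159 (t = 1.5159), x⁻ = (-0.6962) → reset → x⁺ = (-0.8214), jump to mode 0
Mode 0: guard c·x = 0.4416 hit at Δt = 1.0827 (t = 2.5986), x⁻ = (0.4416) → reset → x⁺ = (0.5297), jump to mode 2
Mode 2: flow for 0.8043 to horizon, guard not reached → x = (0.4106)

1 1.5159 2->0
2 2.5986 0->2
final: 2 0.4106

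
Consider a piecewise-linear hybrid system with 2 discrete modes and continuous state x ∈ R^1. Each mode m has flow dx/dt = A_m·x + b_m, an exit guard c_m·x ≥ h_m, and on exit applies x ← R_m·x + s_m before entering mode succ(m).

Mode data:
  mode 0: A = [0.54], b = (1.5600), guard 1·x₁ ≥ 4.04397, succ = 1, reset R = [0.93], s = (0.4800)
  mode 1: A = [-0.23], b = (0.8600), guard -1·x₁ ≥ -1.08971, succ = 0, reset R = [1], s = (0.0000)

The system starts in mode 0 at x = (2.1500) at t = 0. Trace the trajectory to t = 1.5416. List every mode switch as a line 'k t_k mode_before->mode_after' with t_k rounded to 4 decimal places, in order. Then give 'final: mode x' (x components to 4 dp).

Mode 0: guard c·x = 4.0440 hit at Δt = 0.5909 (t = 0.5909), x⁻ = (4.0440) → reset → x⁺ = (4.2409), jump to mode 1
Mode 1: flow for 0.9507 to horizon, guard not reached → x = (4.1423)

1 0.5909 0->1
final: 1 4.1423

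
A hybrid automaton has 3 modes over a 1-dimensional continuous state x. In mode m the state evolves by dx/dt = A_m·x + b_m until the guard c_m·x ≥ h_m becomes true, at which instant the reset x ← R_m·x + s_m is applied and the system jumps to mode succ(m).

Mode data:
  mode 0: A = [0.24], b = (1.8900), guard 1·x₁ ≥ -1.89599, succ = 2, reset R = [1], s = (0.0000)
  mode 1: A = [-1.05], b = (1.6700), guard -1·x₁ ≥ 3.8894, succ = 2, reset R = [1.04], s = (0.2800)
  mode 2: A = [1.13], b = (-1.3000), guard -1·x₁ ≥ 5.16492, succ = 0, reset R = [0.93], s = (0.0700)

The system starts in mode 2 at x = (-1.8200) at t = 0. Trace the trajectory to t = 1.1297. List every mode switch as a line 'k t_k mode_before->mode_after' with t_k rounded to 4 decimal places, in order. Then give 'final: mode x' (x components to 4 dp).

Mode 2: guard c·x = 5.1649 hit at Δt = 0.6675 (t = 0.6675), x⁻ = (-5.1649) → reset → x⁺ = (-4.7334), jump to mode 0
Mode 0: flow for 0.4622 to horizon, guard not reached → x = (-4.3648)

1 0.6675 2->0
final: 0 -4.3648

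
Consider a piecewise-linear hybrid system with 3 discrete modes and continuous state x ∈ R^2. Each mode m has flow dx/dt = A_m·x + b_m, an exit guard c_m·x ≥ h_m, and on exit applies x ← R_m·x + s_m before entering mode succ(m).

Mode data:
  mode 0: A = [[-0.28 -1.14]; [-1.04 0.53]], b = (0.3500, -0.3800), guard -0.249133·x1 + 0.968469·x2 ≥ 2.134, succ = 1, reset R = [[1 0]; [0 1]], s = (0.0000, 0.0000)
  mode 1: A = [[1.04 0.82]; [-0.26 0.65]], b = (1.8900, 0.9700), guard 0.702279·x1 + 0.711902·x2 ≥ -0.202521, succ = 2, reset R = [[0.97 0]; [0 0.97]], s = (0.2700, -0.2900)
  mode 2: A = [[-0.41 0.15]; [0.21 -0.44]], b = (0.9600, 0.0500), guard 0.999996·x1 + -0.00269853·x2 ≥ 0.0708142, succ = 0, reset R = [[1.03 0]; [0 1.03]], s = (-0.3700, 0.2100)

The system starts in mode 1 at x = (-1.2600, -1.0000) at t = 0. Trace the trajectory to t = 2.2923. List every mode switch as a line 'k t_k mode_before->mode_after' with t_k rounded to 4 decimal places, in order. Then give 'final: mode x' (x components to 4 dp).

Mode 1: guard c·x = -0.2025 hit at Δt = 1.4148 (t = 1.4148), x⁻ = (-0.7876, 0.4925) → reset → x⁺ = (-0.4940, 0.1877), jump to mode 2
Mode 2: guard c·x = 0.0708 hit at Δt = 0.5297 (t = 1.9445), x⁻ = (0.0712, 0.1535) → reset → x⁺ = (-0.2966, 0.3681), jump to mode 0
Mode 0: flow for 0.3478 to horizon, guard not reached → x = (-0.3010, 0.4155)

1 1.4148 1->2
2 1.9445 2->0
final: 0 -0.3010 0.4155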